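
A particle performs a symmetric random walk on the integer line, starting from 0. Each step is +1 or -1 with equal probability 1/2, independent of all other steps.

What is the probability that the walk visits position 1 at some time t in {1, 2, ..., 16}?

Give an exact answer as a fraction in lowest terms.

Count via complement. Let g(t,s) = #length-t paths at position s with S_1..S_t all ≠ 1.
g(t,s) = g(t-1,s-1) + g(t-1,s+1) for s ≠ 1; g(t,1) = 0.
t=0: g(0,0)=1
t=1: g(1,-1)=1
t=2: g(2,-2)=1 g(2,0)=1
t=3: g(3,-3)=1 g(3,-1)=2
t=4: g(4,-4)=1 g(4,-2)=3 g(4,0)=2
t=5: g(5,-5)=1 g(5,-3)=4 g(5,-1)=5
t=6: g(6,-6)=1 g(6,-4)=5 g(6,-2)=9 g(6,0)=5
t=7: g(7,-7)=1 g(7,-5)=6 g(7,-3)=14 g(7,-1)=14
t=8: g(8,-8)=1 g(8,-6)=7 g(8,-4)=20 g(8,-2)=28 g(8,0)=14
t=9: g(9,-9)=1 g(9,-7)=8 g(9,-5)=27 g(9,-3)=48 g(9,-1)=42
t=10: g(10,-10)=1 g(10,-8)=9 g(10,-6)=35 g(10,-4)=75 g(10,-2)=90 g(10,0)=42
t=11: g(11,-11)=1 g(11,-9)=10 g(11,-7)=44 g(11,-5)=110 g(11,-3)=165 g(11,-1)=132
t=12: g(12,-12)=1 g(12,-10)=11 g(12,-8)=54 g(12,-6)=154 g(12,-4)=275 g(12,-2)=297 g(12,0)=132
t=13: g(13,-13)=1 g(13,-11)=12 g(13,-9)=65 g(13,-7)=208 g(13,-5)=429 g(13,-3)=572 g(13,-1)=429
t=14: g(14,-14)=1 g(14,-12)=13 g(14,-10)=77 g(14,-8)=273 g(14,-6)=637 g(14,-4)=1001 g(14,-2)=1001 g(14,0)=429
t=15: g(15,-15)=1 g(15,-13)=14 g(15,-11)=90 g(15,-9)=350 g(15,-7)=910 g(15,-5)=1638 g(15,-3)=2002 g(15,-1)=1430
t=16: g(16,-16)=1 g(16,-14)=15 g(16,-12)=104 g(16,-10)=440 g(16,-8)=1260 g(16,-6)=2548 g(16,-4)=3640 g(16,-2)=3432 g(16,0)=1430
Paths never hitting 1: Σ_s g(16,s) = 12870
Paths hitting 1: 2^16 - 12870 = 52666
P = 52666/65536 = 26333/32768

Answer: 26333/32768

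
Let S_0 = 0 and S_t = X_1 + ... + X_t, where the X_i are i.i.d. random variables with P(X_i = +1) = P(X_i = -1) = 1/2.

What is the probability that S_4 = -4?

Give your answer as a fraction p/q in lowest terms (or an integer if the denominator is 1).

Answer: 1/16

Derivation:
To reach position -4 after 4 steps: need 0 steps of +1 and 4 of -1.
Favorable paths: C(4,0) = 1
Total paths: 2^4 = 16
P = 1/16 = 1/16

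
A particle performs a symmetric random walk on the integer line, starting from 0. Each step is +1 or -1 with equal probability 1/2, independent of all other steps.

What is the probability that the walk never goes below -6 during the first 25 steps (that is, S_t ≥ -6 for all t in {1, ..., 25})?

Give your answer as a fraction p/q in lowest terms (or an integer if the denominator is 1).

Let f(t,s) = #length-t paths at position s with S_1..S_t all ≥ -6.
f(t,s) = f(t-1,s-1) + f(t-1,s+1) for s ≥ -6; f(t,s) = 0 for s < -6.
t=0: f(0,0)=1
t=1: f(1,-1)=1 f(1,1)=1
t=2: f(2,-2)=1 f(2,0)=2 f(2,2)=1
t=3: f(3,-3)=1 f(3,-1)=3 f(3,1)=3 f(3,3)=1
t=4: f(4,-4)=1 f(4,-2)=4 f(4,0)=6 f(4,2)=4 f(4,4)=1
t=5: f(5,-5)=1 f(5,-3)=5 f(5,-1)=10 f(5,1)=10 f(5,3)=5 f(5,5)=1
t=6: f(6,-6)=1 f(6,-4)=6 f(6,-2)=15 f(6,0)=20 f(6,2)=15 f(6,4)=6 f(6,6)=1
t=7: f(7,-5)=7 f(7,-3)=21 f(7,-1)=35 f(7,1)=35 f(7,3)=21 f(7,5)=7 f(7,7)=1
t=8: f(8,-6)=7 f(8,-4)=28 f(8,-2)=56 f(8,0)=70 f(8,2)=56 f(8,4)=28 f(8,6)=8 f(8,8)=1
t=9: f(9,-5)=35 f(9,-3)=84 f(9,-1)=126 f(9,1)=126 f(9,3)=84 f(9,5)=36 f(9,7)=9 f(9,9)=1
t=10: f(10,-6)=35 f(10,-4)=119 f(10,-2)=210 f(10,0)=252 f(10,2)=210 f(10,4)=120 f(10,6)=45 f(10,8)=10 f(10,10)=1
t=11: f(11,-5)=154 f(11,-3)=329 f(11,-1)=462 f(11,1)=462 f(11,3)=330 f(11,5)=165 f(11,7)=55 f(11,9)=11 f(11,11)=1
t=12: f(12,-6)=154 f(12,-4)=483 f(12,-2)=791 f(12,0)=924 f(12,2)=792 f(12,4)=495 f(12,6)=220 f(12,8)=66 f(12,10)=12 f(12,12)=1
t=13: f(13,-5)=637 f(13,-3)=1274 f(13,-1)=1715 f(13,1)=1716 f(13,3)=1287 f(13,5)=715 f(13,7)=286 f(13,9)=78 f(13,11)=13 f(13,13)=1
t=14: f(14,-6)=637 f(14,-4)=1911 f(14,-2)=2989 f(14,0)=3431 f(14,2)=3003 f(14,4)=2002 f(14,6)=1001 f(14,8)=364 f(14,10)=91 f(14,12)=14 f(14,14)=1
t=15: f(15,-5)=2548 f(15,-3)=4900 f(15,-1)=6420 f(15,1)=6434 f(15,3)=5005 f(15,5)=3003 f(15,7)=1365 f(15,9)=455 f(15,11)=105 f(15,13)=15 f(15,15)=1
t=16: f(16,-6)=2548 f(16,-4)=7448 f(16,-2)=11320 f(16,0)=12854 f(16,2)=11439 f(16,4)=8008 f(16,6)=4368 f(16,8)=1820 f(16,10)=560 f(16,12)=120 f(16,14)=16 f(16,16)=1
t=17: f(17,-5)=9996 f(17,-3)=18768 f(17,-1)=24174 f(17,1)=24293 f(17,3)=19447 f(17,5)=12376 f(17,7)=6188 f(17,9)=2380 f(17,11)=680 f(17,13)=136 f(17,15)=17 f(17,17)=1
t=18: f(18,-6)=9996 f(18,-4)=28764 f(18,-2)=42942 f(18,0)=48467 f(18,2)=43740 f(18,4)=31823 f(18,6)=18564 f(18,8)=8568 f(18,10)=3060 f(18,12)=816 f(18,14)=153 f(18,16)=18 f(18,18)=1
t=19: f(19,-5)=38760 f(19,-3)=71706 f(19,-1)=91409 f(19,1)=92207 f(19,3)=75563 f(19,5)=50387 f(19,7)=27132 f(19,9)=11628 f(19,11)=3876 f(19,13)=969 f(19,15)=171 f(19,17)=19 f(19,19)=1
t=20: f(20,-6)=38760 f(20,-4)=110466 f(20,-2)=163115 f(20,0)=183616 f(20,2)=167770 f(20,4)=125950 f(20,6)=77519 f(20,8)=38760 f(20,10)=15504 f(20,12)=4845 f(20,14)=1140 f(20,16)=190 f(20,18)=20 f(20,20)=1
t=21: f(21,-5)=149226 f(21,-3)=273581 f(21,-1)=346731 f(21,1)=351386 f(21,3)=293720 f(21,5)=203469 f(21,7)=116279 f(21,9)=54264 f(21,11)=20349 f(21,13)=5985 f(21,15)=1330 f(21,17)=210 f(21,19)=21 f(21,21)=1
t=22: f(22,-6)=149226 f(22,-4)=422807 f(22,-2)=620312 f(22,0)=698117 f(22,2)=645106 f(22,4)=497189 f(22,6)=319748 f(22,8)=170543 f(22,10)=74613 f(22,12)=26334 f(22,14)=7315 f(22,16)=1540 f(22,18)=231 f(22,20)=22 f(22,22)=1
t=23: f(23,-5)=572033 f(23,-3)=1043119 f(23,-1)=1318429 f(23,1)=1343223 f(23,3)=1142295 f(23,5)=816937 f(23,7)=490291 f(23,9)=245156 f(23,11)=100947 f(23,13)=33649 f(23,15)=8855 f(23,17)=1771 f(23,19)=253 f(23,21)=23 f(23,23)=1
t=24: f(24,-6)=572033 f(24,-4)=1615152 f(24,-2)=2361548 f(24,0)=2661652 f(24,2)=2485518 f(24,4)=1959232 f(24,6)=1307228 f(24,8)=735447 f(24,10)=346103 f(24,12)=134596 f(24,14)=42504 f(24,16)=10626 f(24,18)=2024 f(24,20)=276 f(24,22)=24 f(24,24)=1
t=25: f(25,-5)=2187185 f(25,-3)=3976700 f(25,-1)=5023200 f(25,1)=5147170 f(25,3)=4444750 f(25,5)=3266460 f(25,7)=2042675 f(25,9)=1081550 f(25,11)=480699 f(25,13)=177100 f(25,15)=53130 f(25,17)=12650 f(25,19)=2300 f(25,21)=300 f(25,23)=25 f(25,25)=1
Σ_s f(25,s) = 27895895
P = 27895895/33554432 = 27895895/33554432

Answer: 27895895/33554432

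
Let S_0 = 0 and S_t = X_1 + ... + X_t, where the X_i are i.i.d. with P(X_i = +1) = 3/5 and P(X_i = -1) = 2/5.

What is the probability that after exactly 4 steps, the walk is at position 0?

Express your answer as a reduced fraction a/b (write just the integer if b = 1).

Answer: 216/625

Derivation:
To be at 0 after 4 steps: need exactly 2 steps of +1 and 2 of -1.
Number of such sequences: C(4,2) = 6
Each has probability (3/5)^2 · (2/5)^2 = 36/625
P = 6 · 36/625 = 216/625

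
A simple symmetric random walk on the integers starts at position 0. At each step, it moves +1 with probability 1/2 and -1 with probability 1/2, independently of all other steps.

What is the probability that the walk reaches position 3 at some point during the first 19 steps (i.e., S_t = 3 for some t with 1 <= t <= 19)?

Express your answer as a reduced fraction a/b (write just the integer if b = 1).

Count via complement. Let g(t,s) = #length-t paths at position s with S_1..S_t all ≠ 3.
g(t,s) = g(t-1,s-1) + g(t-1,s+1) for s ≠ 3; g(t,3) = 0.
t=0: g(0,0)=1
t=1: g(1,-1)=1 g(1,1)=1
t=2: g(2,-2)=1 g(2,0)=2 g(2,2)=1
t=3: g(3,-3)=1 g(3,-1)=3 g(3,1)=3
t=4: g(4,-4)=1 g(4,-2)=4 g(4,0)=6 g(4,2)=3
t=5: g(5,-5)=1 g(5,-3)=5 g(5,-1)=10 g(5,1)=9
t=6: g(6,-6)=1 g(6,-4)=6 g(6,-2)=15 g(6,0)=19 g(6,2)=9
t=7: g(7,-7)=1 g(7,-5)=7 g(7,-3)=21 g(7,-1)=34 g(7,1)=28
t=8: g(8,-8)=1 g(8,-6)=8 g(8,-4)=28 g(8,-2)=55 g(8,0)=62 g(8,2)=28
t=9: g(9,-9)=1 g(9,-7)=9 g(9,-5)=36 g(9,-3)=83 g(9,-1)=117 g(9,1)=90
t=10: g(10,-10)=1 g(10,-8)=10 g(10,-6)=45 g(10,-4)=119 g(10,-2)=200 g(10,0)=207 g(10,2)=90
t=11: g(11,-11)=1 g(11,-9)=11 g(11,-7)=55 g(11,-5)=164 g(11,-3)=319 g(11,-1)=407 g(11,1)=297
t=12: g(12,-12)=1 g(12,-10)=12 g(12,-8)=66 g(12,-6)=219 g(12,-4)=483 g(12,-2)=726 g(12,0)=704 g(12,2)=297
t=13: g(13,-13)=1 g(13,-11)=13 g(13,-9)=78 g(13,-7)=285 g(13,-5)=702 g(13,-3)=1209 g(13,-1)=1430 g(13,1)=1001
t=14: g(14,-14)=1 g(14,-12)=14 g(14,-10)=91 g(14,-8)=363 g(14,-6)=987 g(14,-4)=1911 g(14,-2)=2639 g(14,0)=2431 g(14,2)=1001
t=15: g(15,-15)=1 g(15,-13)=15 g(15,-11)=105 g(15,-9)=454 g(15,-7)=1350 g(15,-5)=2898 g(15,-3)=4550 g(15,-1)=5070 g(15,1)=3432
t=16: g(16,-16)=1 g(16,-14)=16 g(16,-12)=120 g(16,-10)=559 g(16,-8)=1804 g(16,-6)=4248 g(16,-4)=7448 g(16,-2)=9620 g(16,0)=8502 g(16,2)=3432
t=17: g(17,-17)=1 g(17,-15)=17 g(17,-13)=136 g(17,-11)=679 g(17,-9)=2363 g(17,-7)=6052 g(17,-5)=11696 g(17,-3)=17068 g(17,-1)=18122 g(17,1)=11934
t=18: g(18,-18)=1 g(18,-16)=18 g(18,-14)=153 g(18,-12)=815 g(18,-10)=3042 g(18,-8)=8415 g(18,-6)=17748 g(18,-4)=28764 g(18,-2)=35190 g(18,0)=30056 g(18,2)=11934
t=19: g(19,-19)=1 g(19,-17)=19 g(19,-15)=171 g(19,-13)=968 g(19,-11)=3857 g(19,-9)=11457 g(19,-7)=26163 g(19,-5)=46512 g(19,-3)=63954 g(19,-1)=65246 g(19,1)=41990
Paths never hitting 3: Σ_s g(19,s) = 260338
Paths hitting 3: 2^19 - 260338 = 263950
P = 263950/524288 = 131975/262144

Answer: 131975/262144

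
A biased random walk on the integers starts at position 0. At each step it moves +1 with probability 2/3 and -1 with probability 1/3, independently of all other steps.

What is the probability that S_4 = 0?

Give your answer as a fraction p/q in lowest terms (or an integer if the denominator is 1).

Answer: 8/27

Derivation:
To be at 0 after 4 steps: need exactly 2 steps of +1 and 2 of -1.
Number of such sequences: C(4,2) = 6
Each has probability (2/3)^2 · (1/3)^2 = 4/81
P = 6 · 4/81 = 8/27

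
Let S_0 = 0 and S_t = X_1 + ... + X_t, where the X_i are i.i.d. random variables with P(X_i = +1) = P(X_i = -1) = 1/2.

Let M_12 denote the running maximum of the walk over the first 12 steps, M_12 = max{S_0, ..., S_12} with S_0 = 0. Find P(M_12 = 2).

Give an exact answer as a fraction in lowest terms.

Let M_12 = max(S_0,...,S_12). Use the reflection principle: for j ≥ 1, #{paths with M_12 ≥ j} = #{S_12 ≥ j} + #{S_12 ≥ j+1}.
By reflection, #{M_12 ≥ 2} = #{S_12 ≥ 2} + #{S_12 ≥ 3} = 1586 + 794 = 2380.
#{M_12 ≥ 3} = #{S_12 ≥ 3} + #{S_12 ≥ 4} = 794 + 794 = 1588.
#{M_12 = 2} = 2380 - 1588 = 792.
P(M_12 = 2) = 792/4096 = 99/512

Answer: 99/512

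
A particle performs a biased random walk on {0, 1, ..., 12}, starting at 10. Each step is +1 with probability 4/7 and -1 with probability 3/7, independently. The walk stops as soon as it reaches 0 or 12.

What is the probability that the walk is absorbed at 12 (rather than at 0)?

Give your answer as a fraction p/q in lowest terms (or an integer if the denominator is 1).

Answer: 2261776/2320825

Derivation:
Biased walk: p = 4/7, q = 3/7, r = q/p = 3/4
Gambler's ruin: P(hit 12 before 0 | start at 10) = (1 - r^a)/(1 - r^N)
r^10 = 59049/1048576; r^12 = 531441/16777216
P = (1 - 59049/1048576) / (1 - 531441/16777216) = 989527/1048576 / 16245775/16777216 = 2261776/2320825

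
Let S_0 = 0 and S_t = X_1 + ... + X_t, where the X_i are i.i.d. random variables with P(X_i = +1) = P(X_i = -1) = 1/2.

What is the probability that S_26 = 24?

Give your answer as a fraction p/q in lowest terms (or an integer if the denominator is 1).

Answer: 13/33554432

Derivation:
To reach position 24 after 26 steps: need 25 steps of +1 and 1 of -1.
Favorable paths: C(26,25) = 26
Total paths: 2^26 = 67108864
P = 26/67108864 = 13/33554432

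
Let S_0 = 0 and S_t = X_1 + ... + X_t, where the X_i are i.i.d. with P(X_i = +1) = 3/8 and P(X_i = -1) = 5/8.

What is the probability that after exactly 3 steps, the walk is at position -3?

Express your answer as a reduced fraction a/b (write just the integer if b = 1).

To reach position -3 after 3 steps: need 0 steps of +1 and 3 steps of -1.
Number of such sequences: C(3,0) = 1
Each has probability (3/8)^0 · (5/8)^3 = 125/512
P = 1 · 125/512 = 125/512

Answer: 125/512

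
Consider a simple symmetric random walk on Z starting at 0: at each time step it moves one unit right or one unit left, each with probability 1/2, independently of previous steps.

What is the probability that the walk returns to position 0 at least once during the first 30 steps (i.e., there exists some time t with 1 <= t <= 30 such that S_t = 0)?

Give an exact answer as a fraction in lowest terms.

Answer: 57414019/67108864

Derivation:
Count via complement. Let g(t,s) = #length-t paths at position s with S_1..S_t all ≠ 0.
g(t,s) = g(t-1,s-1) + g(t-1,s+1) for s ≠ 0; g(t,0) = 0.
t=0: g(0,0)=1
t=1: g(1,-1)=1 g(1,1)=1
t=2: g(2,-2)=1 g(2,2)=1
t=3: g(3,-3)=1 g(3,-1)=1 g(3,1)=1 g(3,3)=1
t=4: g(4,-4)=1 g(4,-2)=2 g(4,2)=2 g(4,4)=1
t=5: g(5,-5)=1 g(5,-3)=3 g(5,-1)=2 g(5,1)=2 g(5,3)=3 g(5,5)=1
t=6: g(6,-6)=1 g(6,-4)=4 g(6,-2)=5 g(6,2)=5 g(6,4)=4 g(6,6)=1
t=7: g(7,-7)=1 g(7,-5)=5 g(7,-3)=9 g(7,-1)=5 g(7,1)=5 g(7,3)=9 g(7,5)=5 g(7,7)=1
t=8: g(8,-8)=1 g(8,-6)=6 g(8,-4)=14 g(8,-2)=14 g(8,2)=14 g(8,4)=14 g(8,6)=6 g(8,8)=1
t=9: g(9,-9)=1 g(9,-7)=7 g(9,-5)=20 g(9,-3)=28 g(9,-1)=14 g(9,1)=14 g(9,3)=28 g(9,5)=20 g(9,7)=7 g(9,9)=1
t=10: g(10,-10)=1 g(10,-8)=8 g(10,-6)=27 g(10,-4)=48 g(10,-2)=42 g(10,2)=42 g(10,4)=48 g(10,6)=27 g(10,8)=8 g(10,10)=1
t=11: g(11,-11)=1 g(11,-9)=9 g(11,-7)=35 g(11,-5)=75 g(11,-3)=90 g(11,-1)=42 g(11,1)=42 g(11,3)=90 g(11,5)=75 g(11,7)=35 g(11,9)=9 g(11,11)=1
t=12: g(12,-12)=1 g(12,-10)=10 g(12,-8)=44 g(12,-6)=110 g(12,-4)=165 g(12,-2)=132 g(12,2)=132 g(12,4)=165 g(12,6)=110 g(12,8)=44 g(12,10)=10 g(12,12)=1
t=13: g(13,-13)=1 g(13,-11)=11 g(13,-9)=54 g(13,-7)=154 g(13,-5)=275 g(13,-3)=297 g(13,-1)=132 g(13,1)=132 g(13,3)=297 g(13,5)=275 g(13,7)=154 g(13,9)=54 g(13,11)=11 g(13,13)=1
t=14: g(14,-14)=1 g(14,-12)=12 g(14,-10)=65 g(14,-8)=208 g(14,-6)=429 g(14,-4)=572 g(14,-2)=429 g(14,2)=429 g(14,4)=572 g(14,6)=429 g(14,8)=208 g(14,10)=65 g(14,12)=12 g(14,14)=1
t=15: g(15,-15)=1 g(15,-13)=13 g(15,-11)=77 g(15,-9)=273 g(15,-7)=637 g(15,-5)=1001 g(15,-3)=1001 g(15,-1)=429 g(15,1)=429 g(15,3)=1001 g(15,5)=1001 g(15,7)=637 g(15,9)=273 g(15,11)=77 g(15,13)=13 g(15,15)=1
t=16: g(16,-16)=1 g(16,-14)=14 g(16,-12)=90 g(16,-10)=350 g(16,-8)=910 g(16,-6)=1638 g(16,-4)=2002 g(16,-2)=1430 g(16,2)=1430 g(16,4)=2002 g(16,6)=1638 g(16,8)=910 g(16,10)=350 g(16,12)=90 g(16,14)=14 g(16,16)=1
t=17: g(17,-17)=1 g(17,-15)=15 g(17,-13)=104 g(17,-11)=440 g(17,-9)=1260 g(17,-7)=2548 g(17,-5)=3640 g(17,-3)=3432 g(17,-1)=1430 g(17,1)=1430 g(17,3)=3432 g(17,5)=3640 g(17,7)=2548 g(17,9)=1260 g(17,11)=440 g(17,13)=104 g(17,15)=15 g(17,17)=1
t=18: g(18,-18)=1 g(18,-16)=16 g(18,-14)=119 g(18,-12)=544 g(18,-10)=1700 g(18,-8)=3808 g(18,-6)=6188 g(18,-4)=7072 g(18,-2)=4862 g(18,2)=4862 g(18,4)=7072 g(18,6)=6188 g(18,8)=3808 g(18,10)=1700 g(18,12)=544 g(18,14)=119 g(18,16)=16 g(18,18)=1
t=19: g(19,-19)=1 g(19,-17)=17 g(19,-15)=135 g(19,-13)=663 g(19,-11)=2244 g(19,-9)=5508 g(19,-7)=9996 g(19,-5)=13260 g(19,-3)=11934 g(19,-1)=4862 g(19,1)=4862 g(19,3)=11934 g(19,5)=13260 g(19,7)=9996 g(19,9)=5508 g(19,11)=2244 g(19,13)=663 g(19,15)=135 g(19,17)=17 g(19,19)=1
t=20: g(20,-20)=1 g(20,-18)=18 g(20,-16)=152 g(20,-14)=798 g(20,-12)=2907 g(20,-10)=7752 g(20,-8)=15504 g(20,-6)=23256 g(20,-4)=25194 g(20,-2)=16796 g(20,2)=16796 g(20,4)=25194 g(20,6)=23256 g(20,8)=15504 g(20,10)=7752 g(20,12)=2907 g(20,14)=798 g(20,16)=152 g(20,18)=18 g(20,20)=1
t=21: g(21,-21)=1 g(21,-19)=19 g(21,-17)=170 g(21,-15)=950 g(21,-13)=3705 g(21,-11)=10659 g(21,-9)=23256 g(21,-7)=38760 g(21,-5)=48450 g(21,-3)=41990 g(21,-1)=16796 g(21,1)=16796 g(21,3)=41990 g(21,5)=48450 g(21,7)=38760 g(21,9)=23256 g(21,11)=10659 g(21,13)=3705 g(21,15)=950 g(21,17)=170 g(21,19)=19 g(21,21)=1
t=22: g(22,-22)=1 g(22,-20)=20 g(22,-18)=189 g(22,-16)=1120 g(22,-14)=4655 g(22,-12)=14364 g(22,-10)=33915 g(22,-8)=62016 g(22,-6)=87210 g(22,-4)=90440 g(22,-2)=58786 g(22,2)=58786 g(22,4)=90440 g(22,6)=87210 g(22,8)=62016 g(22,10)=33915 g(22,12)=14364 g(22,14)=4655 g(22,16)=1120 g(22,18)=189 g(22,20)=20 g(22,22)=1
t=23: g(23,-23)=1 g(23,-21)=21 g(23,-19)=209 g(23,-17)=1309 g(23,-15)=5775 g(23,-13)=19019 g(23,-11)=48279 g(23,-9)=95931 g(23,-7)=149226 g(23,-5)=177650 g(23,-3)=149226 g(23,-1)=58786 g(23,1)=58786 g(23,3)=149226 g(23,5)=177650 g(23,7)=149226 g(23,9)=95931 g(23,11)=48279 g(23,13)=19019 g(23,15)=5775 g(23,17)=1309 g(23,19)=209 g(23,21)=21 g(23,23)=1
t=24: g(24,-24)=1 g(24,-22)=22 g(24,-20)=230 g(24,-18)=1518 g(24,-16)=7084 g(24,-14)=24794 g(24,-12)=67298 g(24,-10)=144210 g(24,-8)=245157 g(24,-6)=326876 g(24,-4)=326876 g(24,-2)=208012 g(24,2)=208012 g(24,4)=326876 g(24,6)=326876 g(24,8)=245157 g(24,10)=144210 g(24,12)=67298 g(24,14)=24794 g(24,16)=7084 g(24,18)=1518 g(24,20)=230 g(24,22)=22 g(24,24)=1
t=25: g(25,-25)=1 g(25,-23)=23 g(25,-21)=252 g(25,-19)=1748 g(25,-17)=8602 g(25,-15)=31878 g(25,-13)=92092 g(25,-11)=211508 g(25,-9)=389367 g(25,-7)=572033 g(25,-5)=653752 g(25,-3)=534888 g(25,-1)=208012 g(25,1)=208012 g(25,3)=534888 g(25,5)=653752 g(25,7)=572033 g(25,9)=389367 g(25,11)=211508 g(25,13)=92092 g(25,15)=31878 g(25,17)=8602 g(25,19)=1748 g(25,21)=252 g(25,23)=23 g(25,25)=1
t=26: g(26,-26)=1 g(26,-24)=24 g(26,-22)=275 g(26,-20)=2000 g(26,-18)=10350 g(26,-16)=40480 g(26,-14)=123970 g(26,-12)=303600 g(26,-10)=600875 g(26,-8)=961400 g(26,-6)=1225785 g(26,-4)=1188640 g(26,-2)=742900 g(26,2)=742900 g(26,4)=1188640 g(26,6)=1225785 g(26,8)=961400 g(26,10)=600875 g(26,12)=303600 g(26,14)=123970 g(26,16)=40480 g(26,18)=10350 g(26,20)=2000 g(26,22)=275 g(26,24)=24 g(26,26)=1
t=27: g(27,-27)=1 g(27,-25)=25 g(27,-23)=299 g(27,-21)=2275 g(27,-19)=12350 g(27,-17)=50830 g(27,-15)=164450 g(27,-13)=427570 g(27,-11)=904475 g(27,-9)=1562275 g(27,-7)=2187185 g(27,-5)=2414425 g(27,-3)=1931540 g(27,-1)=742900 g(27,1)=742900 g(27,3)=1931540 g(27,5)=2414425 g(27,7)=2187185 g(27,9)=1562275 g(27,11)=904475 g(27,13)=427570 g(27,15)=164450 g(27,17)=50830 g(27,19)=12350 g(27,21)=2275 g(27,23)=299 g(27,25)=25 g(27,27)=1
t=28: g(28,-28)=1 g(28,-26)=26 g(28,-24)=324 g(28,-22)=2574 g(28,-20)=14625 g(28,-18)=63180 g(28,-16)=215280 g(28,-14)=592020 g(28,-12)=1332045 g(28,-10)=2466750 g(28,-8)=3749460 g(28,-6)=4601610 g(28,-4)=4345965 g(28,-2)=2674440 g(28,2)=2674440 g(28,4)=4345965 g(28,6)=4601610 g(28,8)=3749460 g(28,10)=2466750 g(28,12)=1332045 g(28,14)=592020 g(28,16)=215280 g(28,18)=63180 g(28,20)=14625 g(28,22)=2574 g(28,24)=324 g(28,26)=26 g(28,28)=1
t=29: g(29,-29)=1 g(29,-27)=27 g(29,-25)=350 g(29,-23)=2898 g(29,-21)=17199 g(29,-19)=77805 g(29,-17)=278460 g(29,-15)=807300 g(29,-13)=1924065 g(29,-11)=3798795 g(29,-9)=6216210 g(29,-7)=8351070 g(29,-5)=8947575 g(29,-3)=7020405 g(29,-1)=2674440 g(29,1)=2674440 g(29,3)=7020405 g(29,5)=8947575 g(29,7)=8351070 g(29,9)=6216210 g(29,11)=3798795 g(29,13)=1924065 g(29,15)=807300 g(29,17)=278460 g(29,19)=77805 g(29,21)=17199 g(29,23)=2898 g(29,25)=350 g(29,27)=27 g(29,29)=1
t=30: g(30,-30)=1 g(30,-28)=28 g(30,-26)=377 g(30,-24)=3248 g(30,-22)=20097 g(30,-20)=95004 g(30,-18)=356265 g(30,-16)=1085760 g(30,-14)=2731365 g(30,-12)=5722860 g(30,-10)=10015005 g(30,-8)=14567280 g(30,-6)=17298645 g(30,-4)=15967980 g(30,-2)=9694845 g(30,2)=9694845 g(30,4)=15967980 g(30,6)=17298645 g(30,8)=14567280 g(30,10)=10015005 g(30,12)=5722860 g(30,14)=2731365 g(30,16)=1085760 g(30,18)=356265 g(30,20)=95004 g(30,22)=20097 g(30,24)=3248 g(30,26)=377 g(30,28)=28 g(30,30)=1
Paths never hitting 0: Σ_s g(30,s) = 155117520
Paths hitting 0: 2^30 - 155117520 = 918624304
P = 918624304/1073741824 = 57414019/67108864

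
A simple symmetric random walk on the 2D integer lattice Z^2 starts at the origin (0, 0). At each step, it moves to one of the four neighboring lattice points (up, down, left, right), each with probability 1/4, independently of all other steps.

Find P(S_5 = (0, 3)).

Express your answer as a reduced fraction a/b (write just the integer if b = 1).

Let h be the number of horizontal steps (so 5-h are vertical). To end at (0,3) need (h+0)/2 right-steps and ((5-h)+3)/2 up-steps.
Sum over h with 0 ≤ h ≤ 2, h ≡ 0 (mod 2), 5-h ≡ 1 (mod 2):
h=0: C(5,0)·C(0,0)·C(5,4) = 1·1·5 = 5
h=2: C(5,2)·C(2,1)·C(3,3) = 10·2·1 = 20
Total favorable: 25
Total paths: 4^5 = 1024
P = 25/1024 = 25/1024

Answer: 25/1024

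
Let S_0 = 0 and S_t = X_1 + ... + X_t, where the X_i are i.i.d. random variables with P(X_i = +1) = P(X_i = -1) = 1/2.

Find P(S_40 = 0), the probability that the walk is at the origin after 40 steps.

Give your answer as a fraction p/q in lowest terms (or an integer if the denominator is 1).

To return to 0 after 40 steps: need exactly 20 steps of +1 and 20 of -1.
Favorable paths: C(40,20) = 137846528820
Total paths: 2^40 = 1099511627776
P = 137846528820/1099511627776 = 34461632205/274877906944

Answer: 34461632205/274877906944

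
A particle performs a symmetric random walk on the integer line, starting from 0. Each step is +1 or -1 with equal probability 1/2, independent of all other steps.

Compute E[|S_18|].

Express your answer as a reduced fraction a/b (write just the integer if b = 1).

S_18 takes values m ≡ 0 (mod 2) with |m| ≤ 18; P(S_18=m) = C(18,(18+m)/2)/2^18.
Total paths: 2^18 = 262144
Distribution: P(S=-18)=1/262144, P(S=-16)=18/262144, P(S=-14)=153/262144, P(S=-12)=816/262144, P(S=-10)=3060/262144, P(S=-8)=8568/262144, P(S=-6)=18564/262144, P(S=-4)=31824/262144, P(S=-2)=43758/262144, P(S=0)=48620/262144, P(S=2)=43758/262144, P(S=4)=31824/262144, P(S=6)=18564/262144, P(S=8)=8568/262144, P(S=10)=3060/262144, P(S=12)=816/262144, P(S=14)=153/262144, P(S=16)=18/262144, P(S=18)=1/262144
E[|S_18|] = Σ_m |m|·P(S_18=m) = 875160/262144 = 109395/32768

Answer: 109395/32768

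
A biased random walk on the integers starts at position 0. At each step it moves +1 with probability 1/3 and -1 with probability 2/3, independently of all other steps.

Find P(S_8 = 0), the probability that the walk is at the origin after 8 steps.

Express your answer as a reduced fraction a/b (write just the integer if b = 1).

Answer: 1120/6561

Derivation:
To be at 0 after 8 steps: need exactly 4 steps of +1 and 4 of -1.
Number of such sequences: C(8,4) = 70
Each has probability (1/3)^4 · (2/3)^4 = 16/6561
P = 70 · 16/6561 = 1120/6561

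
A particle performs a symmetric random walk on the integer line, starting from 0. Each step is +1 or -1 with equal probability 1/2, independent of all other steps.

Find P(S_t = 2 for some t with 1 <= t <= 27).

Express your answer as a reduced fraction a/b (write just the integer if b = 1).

Count via complement. Let g(t,s) = #length-t paths at position s with S_1..S_t all ≠ 2.
g(t,s) = g(t-1,s-1) + g(t-1,s+1) for s ≠ 2; g(t,2) = 0.
t=0: g(0,0)=1
t=1: g(1,-1)=1 g(1,1)=1
t=2: g(2,-2)=1 g(2,0)=2
t=3: g(3,-3)=1 g(3,-1)=3 g(3,1)=2
t=4: g(4,-4)=1 g(4,-2)=4 g(4,0)=5
t=5: g(5,-5)=1 g(5,-3)=5 g(5,-1)=9 g(5,1)=5
t=6: g(6,-6)=1 g(6,-4)=6 g(6,-2)=14 g(6,0)=14
t=7: g(7,-7)=1 g(7,-5)=7 g(7,-3)=20 g(7,-1)=28 g(7,1)=14
t=8: g(8,-8)=1 g(8,-6)=8 g(8,-4)=27 g(8,-2)=48 g(8,0)=42
t=9: g(9,-9)=1 g(9,-7)=9 g(9,-5)=35 g(9,-3)=75 g(9,-1)=90 g(9,1)=42
t=10: g(10,-10)=1 g(10,-8)=10 g(10,-6)=44 g(10,-4)=110 g(10,-2)=165 g(10,0)=132
t=11: g(11,-11)=1 g(11,-9)=11 g(11,-7)=54 g(11,-5)=154 g(11,-3)=275 g(11,-1)=297 g(11,1)=132
t=12: g(12,-12)=1 g(12,-10)=12 g(12,-8)=65 g(12,-6)=208 g(12,-4)=429 g(12,-2)=572 g(12,0)=429
t=13: g(13,-13)=1 g(13,-11)=13 g(13,-9)=77 g(13,-7)=273 g(13,-5)=637 g(13,-3)=1001 g(13,-1)=1001 g(13,1)=429
t=14: g(14,-14)=1 g(14,-12)=14 g(14,-10)=90 g(14,-8)=350 g(14,-6)=910 g(14,-4)=1638 g(14,-2)=2002 g(14,0)=1430
t=15: g(15,-15)=1 g(15,-13)=15 g(15,-11)=104 g(15,-9)=440 g(15,-7)=1260 g(15,-5)=2548 g(15,-3)=3640 g(15,-1)=3432 g(15,1)=1430
t=16: g(16,-16)=1 g(16,-14)=16 g(16,-12)=119 g(16,-10)=544 g(16,-8)=1700 g(16,-6)=3808 g(16,-4)=6188 g(16,-2)=7072 g(16,0)=4862
t=17: g(17,-17)=1 g(17,-15)=17 g(17,-13)=135 g(17,-11)=663 g(17,-9)=2244 g(17,-7)=5508 g(17,-5)=9996 g(17,-3)=13260 g(17,-1)=11934 g(17,1)=4862
t=18: g(18,-18)=1 g(18,-16)=18 g(18,-14)=152 g(18,-12)=798 g(18,-10)=2907 g(18,-8)=7752 g(18,-6)=15504 g(18,-4)=23256 g(18,-2)=25194 g(18,0)=16796
t=19: g(19,-19)=1 g(19,-17)=19 g(19,-15)=170 g(19,-13)=950 g(19,-11)=3705 g(19,-9)=10659 g(19,-7)=23256 g(19,-5)=38760 g(19,-3)=48450 g(19,-1)=41990 g(19,1)=16796
t=20: g(20,-20)=1 g(20,-18)=20 g(20,-16)=189 g(20,-14)=1120 g(20,-12)=4655 g(20,-10)=14364 g(20,-8)=33915 g(20,-6)=62016 g(20,-4)=87210 g(20,-2)=90440 g(20,0)=58786
t=21: g(21,-21)=1 g(21,-19)=21 g(21,-17)=209 g(21,-15)=1309 g(21,-13)=5775 g(21,-11)=19019 g(21,-9)=48279 g(21,-7)=95931 g(21,-5)=149226 g(21,-3)=177650 g(21,-1)=149226 g(21,1)=58786
t=22: g(22,-22)=1 g(22,-20)=22 g(22,-18)=230 g(22,-16)=1518 g(22,-14)=7084 g(22,-12)=24794 g(22,-10)=67298 g(22,-8)=144210 g(22,-6)=245157 g(22,-4)=326876 g(22,-2)=326876 g(22,0)=208012
t=23: g(23,-23)=1 g(23,-21)=23 g(23,-19)=252 g(23,-17)=1748 g(23,-15)=8602 g(23,-13)=31878 g(23,-11)=92092 g(23,-9)=211508 g(23,-7)=389367 g(23,-5)=572033 g(23,-3)=653752 g(23,-1)=534888 g(23,1)=208012
t=24: g(24,-24)=1 g(24,-22)=24 g(24,-20)=275 g(24,-18)=2000 g(24,-16)=10350 g(24,-14)=40480 g(24,-12)=123970 g(24,-10)=303600 g(24,-8)=600875 g(24,-6)=961400 g(24,-4)=1225785 g(24,-2)=1188640 g(24,0)=742900
t=25: g(25,-25)=1 g(25,-23)=25 g(25,-21)=299 g(25,-19)=2275 g(25,-17)=12350 g(25,-15)=50830 g(25,-13)=164450 g(25,-11)=427570 g(25,-9)=904475 g(25,-7)=1562275 g(25,-5)=2187185 g(25,-3)=2414425 g(25,-1)=1931540 g(25,1)=742900
t=26: g(26,-26)=1 g(26,-24)=26 g(26,-22)=324 g(26,-20)=2574 g(26,-18)=14625 g(26,-16)=63180 g(26,-14)=215280 g(26,-12)=592020 g(26,-10)=1332045 g(26,-8)=2466750 g(26,-6)=3749460 g(26,-4)=4601610 g(26,-2)=4345965 g(26,0)=2674440
t=27: g(27,-27)=1 g(27,-25)=27 g(27,-23)=350 g(27,-21)=2898 g(27,-19)=17199 g(27,-17)=77805 g(27,-15)=278460 g(27,-13)=807300 g(27,-11)=1924065 g(27,-9)=3798795 g(27,-7)=6216210 g(27,-5)=8351070 g(27,-3)=8947575 g(27,-1)=7020405 g(27,1)=2674440
Paths never hitting 2: Σ_s g(27,s) = 40116600
Paths hitting 2: 2^27 - 40116600 = 94101128
P = 94101128/134217728 = 11762641/16777216

Answer: 11762641/16777216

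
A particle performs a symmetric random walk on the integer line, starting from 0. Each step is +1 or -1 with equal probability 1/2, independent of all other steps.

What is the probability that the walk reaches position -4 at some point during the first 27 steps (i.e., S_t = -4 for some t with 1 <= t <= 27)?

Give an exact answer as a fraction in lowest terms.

Answer: 1854169/4194304

Derivation:
Count via complement. Let g(t,s) = #length-t paths at position s with S_1..S_t all ≠ -4.
g(t,s) = g(t-1,s-1) + g(t-1,s+1) for s ≠ -4; g(t,-4) = 0.
t=0: g(0,0)=1
t=1: g(1,-1)=1 g(1,1)=1
t=2: g(2,-2)=1 g(2,0)=2 g(2,2)=1
t=3: g(3,-3)=1 g(3,-1)=3 g(3,1)=3 g(3,3)=1
t=4: g(4,-2)=4 g(4,0)=6 g(4,2)=4 g(4,4)=1
t=5: g(5,-3)=4 g(5,-1)=10 g(5,1)=10 g(5,3)=5 g(5,5)=1
t=6: g(6,-2)=14 g(6,0)=20 g(6,2)=15 g(6,4)=6 g(6,6)=1
t=7: g(7,-3)=14 g(7,-1)=34 g(7,1)=35 g(7,3)=21 g(7,5)=7 g(7,7)=1
t=8: g(8,-2)=48 g(8,0)=69 g(8,2)=56 g(8,4)=28 g(8,6)=8 g(8,8)=1
t=9: g(9,-3)=48 g(9,-1)=117 g(9,1)=125 g(9,3)=84 g(9,5)=36 g(9,7)=9 g(9,9)=1
t=10: g(10,-2)=165 g(10,0)=242 g(10,2)=209 g(10,4)=120 g(10,6)=45 g(10,8)=10 g(10,10)=1
t=11: g(11,-3)=165 g(11,-1)=407 g(11,1)=451 g(11,3)=329 g(11,5)=165 g(11,7)=55 g(11,9)=11 g(11,11)=1
t=12: g(12,-2)=572 g(12,0)=858 g(12,2)=780 g(12,4)=494 g(12,6)=220 g(12,8)=66 g(12,10)=12 g(12,12)=1
t=13: g(13,-3)=572 g(13,-1)=1430 g(13,1)=1638 g(13,3)=1274 g(13,5)=714 g(13,7)=286 g(13,9)=78 g(13,11)=13 g(13,13)=1
t=14: g(14,-2)=2002 g(14,0)=3068 g(14,2)=2912 g(14,4)=1988 g(14,6)=1000 g(14,8)=364 g(14,10)=91 g(14,12)=14 g(14,14)=1
t=15: g(15,-3)=2002 g(15,-1)=5070 g(15,1)=5980 g(15,3)=4900 g(15,5)=2988 g(15,7)=1364 g(15,9)=455 g(15,11)=105 g(15,13)=15 g(15,15)=1
t=16: g(16,-2)=7072 g(16,0)=11050 g(16,2)=10880 g(16,4)=7888 g(16,6)=4352 g(16,8)=1819 g(16,10)=560 g(16,12)=120 g(16,14)=16 g(16,16)=1
t=17: g(17,-3)=7072 g(17,-1)=18122 g(17,1)=21930 g(17,3)=18768 g(17,5)=12240 g(17,7)=6171 g(17,9)=2379 g(17,11)=680 g(17,13)=136 g(17,15)=17 g(17,17)=1
t=18: g(18,-2)=25194 g(18,0)=40052 g(18,2)=40698 g(18,4)=31008 g(18,6)=18411 g(18,8)=8550 g(18,10)=3059 g(18,12)=816 g(18,14)=153 g(18,16)=18 g(18,18)=1
t=19: g(19,-3)=25194 g(19,-1)=65246 g(19,1)=80750 g(19,3)=71706 g(19,5)=49419 g(19,7)=26961 g(19,9)=11609 g(19,11)=3875 g(19,13)=969 g(19,15)=171 g(19,17)=19 g(19,19)=1
t=20: g(20,-2)=90440 g(20,0)=145996 g(20,2)=152456 g(20,4)=121125 g(20,6)=76380 g(20,8)=38570 g(20,10)=15484 g(20,12)=4844 g(20,14)=1140 g(20,16)=190 g(20,18)=20 g(20,20)=1
t=21: g(21,-3)=90440 g(21,-1)=236436 g(21,1)=298452 g(21,3)=273581 g(21,5)=197505 g(21,7)=114950 g(21,9)=54054 g(21,11)=20328 g(21,13)=5984 g(21,15)=1330 g(21,17)=210 g(21,19)=21 g(21,21)=1
t=22: g(22,-2)=326876 g(22,0)=534888 g(22,2)=572033 g(22,4)=471086 g(22,6)=312455 g(22,8)=169004 g(22,10)=74382 g(22,12)=26312 g(22,14)=7314 g(22,16)=1540 g(22,18)=231 g(22,20)=22 g(22,22)=1
t=23: g(23,-3)=326876 g(23,-1)=861764 g(23,1)=1106921 g(23,3)=1043119 g(23,5)=783541 g(23,7)=481459 g(23,9)=243386 g(23,11)=100694 g(23,13)=33626 g(23,15)=8854 g(23,17)=1771 g(23,19)=253 g(23,21)=23 g(23,23)=1
t=24: g(24,-2)=1188640 g(24,0)=1968685 g(24,2)=2150040 g(24,4)=1826660 g(24,6)=1265000 g(24,8)=724845 g(24,10)=344080 g(24,12)=134320 g(24,14)=42480 g(24,16)=10625 g(24,18)=2024 g(24,20)=276 g(24,22)=24 g(24,24)=1
t=25: g(25,-3)=1188640 g(25,-1)=3157325 g(25,1)=4118725 g(25,3)=3976700 g(25,5)=3091660 g(25,7)=1989845 g(25,9)=1068925 g(25,11)=478400 g(25,13)=176800 g(25,15)=53105 g(25,17)=12649 g(25,19)=2300 g(25,21)=300 g(25,23)=25 g(25,25)=1
t=26: g(26,-2)=4345965 g(26,0)=7276050 g(26,2)=8095425 g(26,4)=7068360 g(26,6)=5081505 g(26,8)=3058770 g(26,10)=1547325 g(26,12)=655200 g(26,14)=229905 g(26,16)=65754 g(26,18)=14949 g(26,20)=2600 g(26,22)=325 g(26,24)=26 g(26,26)=1
t=27: g(27,-3)=4345965 g(27,-1)=11622015 g(27,1)=15371475 g(27,3)=15163785 g(27,5)=12149865 g(27,7)=8140275 g(27,9)=4606095 g(27,11)=2202525 g(27,13)=885105 g(27,15)=295659 g(27,17)=80703 g(27,19)=17549 g(27,21)=2925 g(27,23)=351 g(27,25)=27 g(27,27)=1
Paths never hitting -4: Σ_s g(27,s) = 74884320
Paths hitting -4: 2^27 - 74884320 = 59333408
P = 59333408/134217728 = 1854169/4194304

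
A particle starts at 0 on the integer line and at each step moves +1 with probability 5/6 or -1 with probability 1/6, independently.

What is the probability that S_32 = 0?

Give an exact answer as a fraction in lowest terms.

Answer: 5095421600341796875/442147839441466715799552

Derivation:
To be at 0 after 32 steps: need exactly 16 steps of +1 and 16 of -1.
Number of such sequences: C(32,16) = 601080390
Each has probability (5/6)^16 · (1/6)^16 = 152587890625/7958661109946400884391936
P = 601080390 · 152587890625/7958661109946400884391936 = 5095421600341796875/442147839441466715799552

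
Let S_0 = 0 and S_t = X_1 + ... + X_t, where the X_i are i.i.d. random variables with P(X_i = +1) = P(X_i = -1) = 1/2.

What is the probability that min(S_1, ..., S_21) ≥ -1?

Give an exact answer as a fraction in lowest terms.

Let f(t,s) = #length-t paths at position s with S_1..S_t all ≥ -1.
f(t,s) = f(t-1,s-1) + f(t-1,s+1) for s ≥ -1; f(t,s) = 0 for s < -1.
t=0: f(0,0)=1
t=1: f(1,-1)=1 f(1,1)=1
t=2: f(2,0)=2 f(2,2)=1
t=3: f(3,-1)=2 f(3,1)=3 f(3,3)=1
t=4: f(4,0)=5 f(4,2)=4 f(4,4)=1
t=5: f(5,-1)=5 f(5,1)=9 f(5,3)=5 f(5,5)=1
t=6: f(6,0)=14 f(6,2)=14 f(6,4)=6 f(6,6)=1
t=7: f(7,-1)=14 f(7,1)=28 f(7,3)=20 f(7,5)=7 f(7,7)=1
t=8: f(8,0)=42 f(8,2)=48 f(8,4)=27 f(8,6)=8 f(8,8)=1
t=9: f(9,-1)=42 f(9,1)=90 f(9,3)=75 f(9,5)=35 f(9,7)=9 f(9,9)=1
t=10: f(10,0)=132 f(10,2)=165 f(10,4)=110 f(10,6)=44 f(10,8)=10 f(10,10)=1
t=11: f(11,-1)=132 f(11,1)=297 f(11,3)=275 f(11,5)=154 f(11,7)=54 f(11,9)=11 f(11,11)=1
t=12: f(12,0)=429 f(12,2)=572 f(12,4)=429 f(12,6)=208 f(12,8)=65 f(12,10)=12 f(12,12)=1
t=13: f(13,-1)=429 f(13,1)=1001 f(13,3)=1001 f(13,5)=637 f(13,7)=273 f(13,9)=77 f(13,11)=13 f(13,13)=1
t=14: f(14,0)=1430 f(14,2)=2002 f(14,4)=1638 f(14,6)=910 f(14,8)=350 f(14,10)=90 f(14,12)=14 f(14,14)=1
t=15: f(15,-1)=1430 f(15,1)=3432 f(15,3)=3640 f(15,5)=2548 f(15,7)=1260 f(15,9)=440 f(15,11)=104 f(15,13)=15 f(15,15)=1
t=16: f(16,0)=4862 f(16,2)=7072 f(16,4)=6188 f(16,6)=3808 f(16,8)=1700 f(16,10)=544 f(16,12)=119 f(16,14)=16 f(16,16)=1
t=17: f(17,-1)=4862 f(17,1)=11934 f(17,3)=13260 f(17,5)=9996 f(17,7)=5508 f(17,9)=2244 f(17,11)=663 f(17,13)=135 f(17,15)=17 f(17,17)=1
t=18: f(18,0)=16796 f(18,2)=25194 f(18,4)=23256 f(18,6)=15504 f(18,8)=7752 f(18,10)=2907 f(18,12)=798 f(18,14)=152 f(18,16)=18 f(18,18)=1
t=19: f(19,-1)=16796 f(19,1)=41990 f(19,3)=48450 f(19,5)=38760 f(19,7)=23256 f(19,9)=10659 f(19,11)=3705 f(19,13)=950 f(19,15)=170 f(19,17)=19 f(19,19)=1
t=20: f(20,0)=58786 f(20,2)=90440 f(20,4)=87210 f(20,6)=62016 f(20,8)=33915 f(20,10)=14364 f(20,12)=4655 f(20,14)=1120 f(20,16)=189 f(20,18)=20 f(20,20)=1
t=21: f(21,-1)=58786 f(21,1)=149226 f(21,3)=177650 f(21,5)=149226 f(21,7)=95931 f(21,9)=48279 f(21,11)=19019 f(21,13)=5775 f(21,15)=1309 f(21,17)=209 f(21,19)=21 f(21,21)=1
Σ_s f(21,s) = 705432
P = 705432/2097152 = 88179/262144

Answer: 88179/262144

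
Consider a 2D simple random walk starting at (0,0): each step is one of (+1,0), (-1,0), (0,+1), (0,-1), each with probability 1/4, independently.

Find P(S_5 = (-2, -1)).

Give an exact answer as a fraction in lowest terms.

Let h be the number of horizontal steps (so 5-h are vertical). To end at (-2,-1) need (h-2)/2 right-steps and ((5-h)-1)/2 up-steps.
Sum over h with 2 ≤ h ≤ 4, h ≡ 0 (mod 2), 5-h ≡ 1 (mod 2):
h=2: C(5,2)·C(2,0)·C(3,1) = 10·1·3 = 30
h=4: C(5,4)·C(4,1)·C(1,0) = 5·4·1 = 20
Total favorable: 50
Total paths: 4^5 = 1024
P = 50/1024 = 25/512

Answer: 25/512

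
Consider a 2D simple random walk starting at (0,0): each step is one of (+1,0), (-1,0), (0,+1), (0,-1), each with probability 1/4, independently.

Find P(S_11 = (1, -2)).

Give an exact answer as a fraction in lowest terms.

Answer: 38115/1048576

Derivation:
Let h be the number of horizontal steps (so 11-h are vertical). To end at (1,-2) need (h+1)/2 right-steps and ((11-h)-2)/2 up-steps.
Sum over h with 1 ≤ h ≤ 9, h ≡ 1 (mod 2), 11-h ≡ 0 (mod 2):
h=1: C(11,1)·C(1,1)·C(10,4) = 11·1·210 = 2310
h=3: C(11,3)·C(3,2)·C(8,3) = 165·3·56 = 27720
h=5: C(11,5)·C(5,3)·C(6,2) = 462·10·15 = 69300
h=7: C(11,7)·C(7,4)·C(4,1) = 330·35·4 = 46200
h=9: C(11,9)·C(9,5)·C(2,0) = 55·126·1 = 6930
Total favorable: 152460
Total paths: 4^11 = 4194304
P = 152460/4194304 = 38115/1048576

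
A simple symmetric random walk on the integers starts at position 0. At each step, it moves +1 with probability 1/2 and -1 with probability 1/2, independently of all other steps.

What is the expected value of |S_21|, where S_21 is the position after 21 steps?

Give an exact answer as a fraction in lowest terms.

Answer: 969969/262144

Derivation:
S_21 takes values m ≡ 1 (mod 2) with |m| ≤ 21; P(S_21=m) = C(21,(21+m)/2)/2^21.
Total paths: 2^21 = 2097152
Distribution: P(S=-21)=1/2097152, P(S=-19)=21/2097152, P(S=-17)=210/2097152, P(S=-15)=1330/2097152, P(S=-13)=5985/2097152, P(S=-11)=20349/2097152, P(S=-9)=54264/2097152, P(S=-7)=116280/2097152, P(S=-5)=203490/2097152, P(S=-3)=293930/2097152, P(S=-1)=352716/2097152, P(S=1)=352716/2097152, P(S=3)=293930/2097152, P(S=5)=203490/2097152, P(S=7)=116280/2097152, P(S=9)=54264/2097152, P(S=11)=20349/2097152, P(S=13)=5985/2097152, P(S=15)=1330/2097152, P(S=17)=210/2097152, P(S=19)=21/2097152, P(S=21)=1/2097152
E[|S_21|] = Σ_m |m|·P(S_21=m) = 7759752/2097152 = 969969/262144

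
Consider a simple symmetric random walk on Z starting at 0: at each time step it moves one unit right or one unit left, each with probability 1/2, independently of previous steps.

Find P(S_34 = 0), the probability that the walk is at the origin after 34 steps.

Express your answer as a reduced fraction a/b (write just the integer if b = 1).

To return to 0 after 34 steps: need exactly 17 steps of +1 and 17 of -1.
Favorable paths: C(34,17) = 2333606220
Total paths: 2^34 = 17179869184
P = 2333606220/17179869184 = 583401555/4294967296

Answer: 583401555/4294967296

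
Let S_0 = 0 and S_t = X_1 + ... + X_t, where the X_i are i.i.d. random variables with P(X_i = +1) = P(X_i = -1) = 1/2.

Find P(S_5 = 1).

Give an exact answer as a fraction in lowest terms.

To reach position 1 after 5 steps: need 3 steps of +1 and 2 of -1.
Favorable paths: C(5,3) = 10
Total paths: 2^5 = 32
P = 10/32 = 5/16

Answer: 5/16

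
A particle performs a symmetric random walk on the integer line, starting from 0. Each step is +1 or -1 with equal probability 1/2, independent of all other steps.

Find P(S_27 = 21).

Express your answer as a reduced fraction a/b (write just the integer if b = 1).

To reach position 21 after 27 steps: need 24 steps of +1 and 3 of -1.
Favorable paths: C(27,24) = 2925
Total paths: 2^27 = 134217728
P = 2925/134217728 = 2925/134217728

Answer: 2925/134217728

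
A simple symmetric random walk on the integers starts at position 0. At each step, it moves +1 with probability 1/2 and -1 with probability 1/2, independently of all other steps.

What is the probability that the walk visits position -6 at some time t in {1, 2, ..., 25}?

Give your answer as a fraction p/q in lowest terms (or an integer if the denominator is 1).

Count via complement. Let g(t,s) = #length-t paths at position s with S_1..S_t all ≠ -6.
g(t,s) = g(t-1,s-1) + g(t-1,s+1) for s ≠ -6; g(t,-6) = 0.
t=0: g(0,0)=1
t=1: g(1,-1)=1 g(1,1)=1
t=2: g(2,-2)=1 g(2,0)=2 g(2,2)=1
t=3: g(3,-3)=1 g(3,-1)=3 g(3,1)=3 g(3,3)=1
t=4: g(4,-4)=1 g(4,-2)=4 g(4,0)=6 g(4,2)=4 g(4,4)=1
t=5: g(5,-5)=1 g(5,-3)=5 g(5,-1)=10 g(5,1)=10 g(5,3)=5 g(5,5)=1
t=6: g(6,-4)=6 g(6,-2)=15 g(6,0)=20 g(6,2)=15 g(6,4)=6 g(6,6)=1
t=7: g(7,-5)=6 g(7,-3)=21 g(7,-1)=35 g(7,1)=35 g(7,3)=21 g(7,5)=7 g(7,7)=1
t=8: g(8,-4)=27 g(8,-2)=56 g(8,0)=70 g(8,2)=56 g(8,4)=28 g(8,6)=8 g(8,8)=1
t=9: g(9,-5)=27 g(9,-3)=83 g(9,-1)=126 g(9,1)=126 g(9,3)=84 g(9,5)=36 g(9,7)=9 g(9,9)=1
t=10: g(10,-4)=110 g(10,-2)=209 g(10,0)=252 g(10,2)=210 g(10,4)=120 g(10,6)=45 g(10,8)=10 g(10,10)=1
t=11: g(11,-5)=110 g(11,-3)=319 g(11,-1)=461 g(11,1)=462 g(11,3)=330 g(11,5)=165 g(11,7)=55 g(11,9)=11 g(11,11)=1
t=12: g(12,-4)=429 g(12,-2)=780 g(12,0)=923 g(12,2)=792 g(12,4)=495 g(12,6)=220 g(12,8)=66 g(12,10)=12 g(12,12)=1
t=13: g(13,-5)=429 g(13,-3)=1209 g(13,-1)=1703 g(13,1)=1715 g(13,3)=1287 g(13,5)=715 g(13,7)=286 g(13,9)=78 g(13,11)=13 g(13,13)=1
t=14: g(14,-4)=1638 g(14,-2)=2912 g(14,0)=3418 g(14,2)=3002 g(14,4)=2002 g(14,6)=1001 g(14,8)=364 g(14,10)=91 g(14,12)=14 g(14,14)=1
t=15: g(15,-5)=1638 g(15,-3)=4550 g(15,-1)=6330 g(15,1)=6420 g(15,3)=5004 g(15,5)=3003 g(15,7)=1365 g(15,9)=455 g(15,11)=105 g(15,13)=15 g(15,15)=1
t=16: g(16,-4)=6188 g(16,-2)=10880 g(16,0)=12750 g(16,2)=11424 g(16,4)=8007 g(16,6)=4368 g(16,8)=1820 g(16,10)=560 g(16,12)=120 g(16,14)=16 g(16,16)=1
t=17: g(17,-5)=6188 g(17,-3)=17068 g(17,-1)=23630 g(17,1)=24174 g(17,3)=19431 g(17,5)=12375 g(17,7)=6188 g(17,9)=2380 g(17,11)=680 g(17,13)=136 g(17,15)=17 g(17,17)=1
t=18: g(18,-4)=23256 g(18,-2)=40698 g(18,0)=47804 g(18,2)=43605 g(18,4)=31806 g(18,6)=18563 g(18,8)=8568 g(18,10)=3060 g(18,12)=816 g(18,14)=153 g(18,16)=18 g(18,18)=1
t=19: g(19,-5)=23256 g(19,-3)=63954 g(19,-1)=88502 g(19,1)=91409 g(19,3)=75411 g(19,5)=50369 g(19,7)=27131 g(19,9)=11628 g(19,11)=3876 g(19,13)=969 g(19,15)=171 g(19,17)=19 g(19,19)=1
t=20: g(20,-4)=87210 g(20,-2)=152456 g(20,0)=179911 g(20,2)=166820 g(20,4)=125780 g(20,6)=77500 g(20,8)=38759 g(20,10)=15504 g(20,12)=4845 g(20,14)=1140 g(20,16)=190 g(20,18)=20 g(20,20)=1
t=21: g(21,-5)=87210 g(21,-3)=239666 g(21,-1)=332367 g(21,1)=346731 g(21,3)=292600 g(21,5)=203280 g(21,7)=116259 g(21,9)=54263 g(21,11)=20349 g(21,13)=5985 g(21,15)=1330 g(21,17)=210 g(21,19)=21 g(21,21)=1
t=22: g(22,-4)=326876 g(22,-2)=572033 g(22,0)=679098 g(22,2)=639331 g(22,4)=495880 g(22,6)=319539 g(22,8)=170522 g(22,10)=74612 g(22,12)=26334 g(22,14)=7315 g(22,16)=1540 g(22,18)=231 g(22,20)=22 g(22,22)=1
t=23: g(23,-5)=326876 g(23,-3)=898909 g(23,-1)=1251131 g(23,1)=1318429 g(23,3)=1135211 g(23,5)=815419 g(23,7)=490061 g(23,9)=245134 g(23,11)=100946 g(23,13)=33649 g(23,15)=8855 g(23,17)=1771 g(23,19)=253 g(23,21)=23 g(23,23)=1
t=24: g(24,-4)=1225785 g(24,-2)=2150040 g(24,0)=2569560 g(24,2)=2453640 g(24,4)=1950630 g(24,6)=1305480 g(24,8)=735195 g(24,10)=346080 g(24,12)=134595 g(24,14)=42504 g(24,16)=10626 g(24,18)=2024 g(24,20)=276 g(24,22)=24 g(24,24)=1
t=25: g(25,-5)=1225785 g(25,-3)=3375825 g(25,-1)=4719600 g(25,1)=5023200 g(25,3)=4404270 g(25,5)=3256110 g(25,7)=2040675 g(25,9)=1081275 g(25,11)=480675 g(25,13)=177099 g(25,15)=53130 g(25,17)=12650 g(25,19)=2300 g(25,21)=300 g(25,23)=25 g(25,25)=1
Paths never hitting -6: Σ_s g(25,s) = 25852920
Paths hitting -6: 2^25 - 25852920 = 7701512
P = 7701512/33554432 = 962689/4194304

Answer: 962689/4194304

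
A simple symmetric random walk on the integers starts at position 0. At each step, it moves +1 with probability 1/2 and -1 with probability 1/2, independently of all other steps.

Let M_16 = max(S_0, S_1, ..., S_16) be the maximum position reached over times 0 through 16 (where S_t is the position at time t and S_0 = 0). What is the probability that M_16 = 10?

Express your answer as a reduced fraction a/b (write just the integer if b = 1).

Answer: 35/4096

Derivation:
Let M_16 = max(S_0,...,S_16). Use the reflection principle: for j ≥ 1, #{paths with M_16 ≥ j} = #{S_16 ≥ j} + #{S_16 ≥ j+1}.
By reflection, #{M_16 ≥ 10} = #{S_16 ≥ 10} + #{S_16 ≥ 11} = 697 + 137 = 834.
#{M_16 ≥ 11} = #{S_16 ≥ 11} + #{S_16 ≥ 12} = 137 + 137 = 274.
#{M_16 = 10} = 834 - 274 = 560.
P(M_16 = 10) = 560/65536 = 35/4096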